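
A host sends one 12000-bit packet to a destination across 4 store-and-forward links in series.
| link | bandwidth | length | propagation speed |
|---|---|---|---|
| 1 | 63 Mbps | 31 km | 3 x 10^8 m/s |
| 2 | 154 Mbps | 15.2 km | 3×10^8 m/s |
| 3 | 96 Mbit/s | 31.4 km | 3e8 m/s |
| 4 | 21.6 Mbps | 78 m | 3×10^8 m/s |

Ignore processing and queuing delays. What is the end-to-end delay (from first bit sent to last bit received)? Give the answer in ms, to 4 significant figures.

Transmission delays (L/R per hop): 0.190476, 0.0779221, 0.125, 0.555556 ms; sum = 0.948954 ms.
Propagation delays (d/s per hop): 0.103333, 0.0506667, 0.104667, 0.00026 ms; sum = 0.258927 ms.
End-to-end = 1.208 ms.

1.208 ms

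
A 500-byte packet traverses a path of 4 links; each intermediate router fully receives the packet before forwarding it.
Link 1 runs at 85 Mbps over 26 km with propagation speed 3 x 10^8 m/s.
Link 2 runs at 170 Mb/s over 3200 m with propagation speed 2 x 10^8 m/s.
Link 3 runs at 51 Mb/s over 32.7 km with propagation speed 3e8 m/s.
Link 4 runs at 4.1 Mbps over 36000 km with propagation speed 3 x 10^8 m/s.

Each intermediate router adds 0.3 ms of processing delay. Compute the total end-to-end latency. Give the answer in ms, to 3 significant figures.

122 ms

L = 500 × 8 = 4000 bits.
Transmission delays (L/R per hop): 0.0470588, 0.0235294, 0.0784314, 0.97561 ms; sum = 1.12463 ms.
Propagation delays (d/s per hop): 0.0866667, 0.016, 0.109, 120 ms; sum = 120.212 ms.
Processing at 3 router(s): 3 × 0.3 ms = 0.9 ms.
End-to-end = 122 ms.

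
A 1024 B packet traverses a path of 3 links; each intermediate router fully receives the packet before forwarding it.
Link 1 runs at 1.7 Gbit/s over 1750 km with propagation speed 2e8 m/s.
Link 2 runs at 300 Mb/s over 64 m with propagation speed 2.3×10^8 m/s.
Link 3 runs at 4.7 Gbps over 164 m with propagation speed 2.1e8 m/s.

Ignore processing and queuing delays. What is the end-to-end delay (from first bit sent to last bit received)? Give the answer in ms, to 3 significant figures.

L = 1024 × 8 = 8192 bits.
Transmission delays (L/R per hop): 0.00481882, 0.0273067, 0.00174298 ms; sum = 0.0338685 ms.
Propagation delays (d/s per hop): 8.75, 0.000278261, 0.000780952 ms; sum = 8.75106 ms.
End-to-end = 8.78 ms.

8.78 ms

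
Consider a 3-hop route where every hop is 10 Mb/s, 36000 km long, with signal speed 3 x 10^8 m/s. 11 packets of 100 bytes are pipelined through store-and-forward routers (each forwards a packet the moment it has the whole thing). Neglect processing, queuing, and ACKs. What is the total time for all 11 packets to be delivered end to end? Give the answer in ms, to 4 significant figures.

361.0 ms

Per-hop transmission t_tx = L/R = 800/10000000 = 0.08 ms.
Per-hop propagation t_prop = 36000000/300000000 = 120 ms.
Pipeline fill: first packet needs 3·t_tx to clear all hops; remaining 10 packets each add one t_tx.
Total = (3+11-1)·t_tx + 3·t_prop = 13·0.08 + 3·120 = 361.0 ms.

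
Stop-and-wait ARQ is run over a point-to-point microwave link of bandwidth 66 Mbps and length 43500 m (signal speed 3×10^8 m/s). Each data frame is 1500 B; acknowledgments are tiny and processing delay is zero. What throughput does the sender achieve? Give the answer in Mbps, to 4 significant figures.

25.43 Mbps

t_tx = L/R = 12000/66000000 = 0.000181818 s.
t_prop = 43500/300000000 = 0.000145 s; RTT = 0.00029 s.
Cycle = t_tx + RTT = 0.000471818 s.
Throughput = L / cycle = 12000 / 0.000471818 = 25.43 Mbps.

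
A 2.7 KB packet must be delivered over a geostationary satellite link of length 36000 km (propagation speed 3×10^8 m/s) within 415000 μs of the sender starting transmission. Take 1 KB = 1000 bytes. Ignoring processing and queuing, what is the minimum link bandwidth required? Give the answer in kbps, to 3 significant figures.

73.2 kbps

L = 21600 bits.
Propagation delay = 36000000 / 300000000 = 120000 μs.
Transmission budget = 415000 − 120000 = 295000 μs.
R ≥ L / t_tx = 21600 bits / 0.295 s = 73.2 kbps.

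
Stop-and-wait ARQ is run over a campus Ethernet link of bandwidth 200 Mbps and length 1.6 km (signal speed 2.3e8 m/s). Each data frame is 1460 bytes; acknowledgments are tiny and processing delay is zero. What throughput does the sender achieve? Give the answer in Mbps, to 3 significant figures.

t_tx = L/R = 11680/200000000 = 5.84e-05 s.
t_prop = 1600/2.3e+08 = 6.95652e-06 s; RTT = 1.3913e-05 s.
Cycle = t_tx + RTT = 7.2313e-05 s.
Throughput = L / cycle = 11680 / 7.2313e-05 = 162 Mbps.

162 Mbps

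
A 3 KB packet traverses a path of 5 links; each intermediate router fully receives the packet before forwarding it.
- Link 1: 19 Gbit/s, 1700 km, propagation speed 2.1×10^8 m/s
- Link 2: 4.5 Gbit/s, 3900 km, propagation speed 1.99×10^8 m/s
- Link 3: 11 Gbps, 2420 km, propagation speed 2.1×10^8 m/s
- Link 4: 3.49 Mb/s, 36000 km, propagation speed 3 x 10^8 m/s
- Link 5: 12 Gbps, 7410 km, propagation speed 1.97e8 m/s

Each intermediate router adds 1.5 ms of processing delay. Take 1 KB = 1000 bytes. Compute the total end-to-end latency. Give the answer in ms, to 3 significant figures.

210 ms

L = 24000 bits.
Transmission delays (L/R per hop): 0.00126316, 0.00533333, 0.00218182, 6.87679, 0.002 ms; sum = 6.88757 ms.
Propagation delays (d/s per hop): 8.09524, 19.598, 11.5238, 120, 37.6142 ms; sum = 196.831 ms.
Processing at 4 router(s): 4 × 1.5 ms = 6 ms.
End-to-end = 210 ms.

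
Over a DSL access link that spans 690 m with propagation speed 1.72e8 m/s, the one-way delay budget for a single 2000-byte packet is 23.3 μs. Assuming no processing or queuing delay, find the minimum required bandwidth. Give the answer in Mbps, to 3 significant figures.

830 Mbps

L = 16000 bits.
Propagation delay = 690 / 172000000 = 4.01163 μs.
Transmission budget = 23.3 − 4.01163 = 19.2884 μs.
R ≥ L / t_tx = 16000 bits / 1.92884e-05 s = 830 Mbps.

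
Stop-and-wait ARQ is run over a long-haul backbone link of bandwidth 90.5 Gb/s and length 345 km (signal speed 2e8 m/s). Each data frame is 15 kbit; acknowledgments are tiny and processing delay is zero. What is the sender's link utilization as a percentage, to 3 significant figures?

t_tx = L/R = 15000/90500000000 = 1.65746e-07 s.
t_prop = 345000/200000000 = 0.001725 s; RTT = 0.00345 s.
Cycle = t_tx + RTT = 0.00345017 s.
Utilization = t_tx / cycle = 1.65746e-07/0.00345017 = 0.00480 %.

0.00480 %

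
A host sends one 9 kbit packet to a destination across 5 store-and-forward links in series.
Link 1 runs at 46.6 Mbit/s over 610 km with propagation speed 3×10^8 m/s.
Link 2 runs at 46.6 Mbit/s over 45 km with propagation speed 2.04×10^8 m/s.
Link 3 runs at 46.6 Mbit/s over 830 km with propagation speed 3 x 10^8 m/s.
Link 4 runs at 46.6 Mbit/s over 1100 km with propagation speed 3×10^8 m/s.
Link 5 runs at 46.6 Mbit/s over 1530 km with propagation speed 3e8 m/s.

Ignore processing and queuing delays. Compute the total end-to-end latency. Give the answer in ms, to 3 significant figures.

L = 9000 bits.
Transmission delay per hop = L/R = 9000/46600000 = 0.193133 ms; 5 hops → 0.965665 ms.
Propagation delays (d/s per hop): 2.03333, 0.220588, 2.76667, 3.66667, 5.1 ms; sum = 13.7873 ms.
End-to-end = 14.8 ms.

14.8 ms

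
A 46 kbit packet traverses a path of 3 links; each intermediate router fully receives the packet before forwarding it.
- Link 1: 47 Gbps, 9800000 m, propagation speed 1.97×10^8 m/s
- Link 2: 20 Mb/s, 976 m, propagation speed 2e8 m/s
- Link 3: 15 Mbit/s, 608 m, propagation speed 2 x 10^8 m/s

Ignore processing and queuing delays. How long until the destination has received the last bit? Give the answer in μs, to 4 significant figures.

L = 46000 bits.
Transmission delays (L/R per hop): 0.978723, 2300, 3066.67 μs; sum = 5367.65 μs.
Propagation delays (d/s per hop): 49746.2, 4.88, 3.04 μs; sum = 49754.1 μs.
End-to-end = 55120 μs.

55120 μs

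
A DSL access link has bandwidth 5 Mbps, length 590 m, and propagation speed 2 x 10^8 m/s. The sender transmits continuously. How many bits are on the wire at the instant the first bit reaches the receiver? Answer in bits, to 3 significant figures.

14.8 bits

Propagation delay = 590 / 200000000 = 2.95e-06 s.
BDP = R × t_prop = 5000000 × 2.95e-06 = 14.75 bits.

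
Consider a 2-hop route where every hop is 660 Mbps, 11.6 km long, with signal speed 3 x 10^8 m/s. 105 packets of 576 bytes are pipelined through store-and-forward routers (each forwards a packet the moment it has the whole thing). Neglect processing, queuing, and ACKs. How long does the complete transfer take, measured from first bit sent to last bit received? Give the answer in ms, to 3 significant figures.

0.817 ms

Per-hop transmission t_tx = L/R = 4608/660000000 = 0.00698182 ms.
Per-hop propagation t_prop = 11600/300000000 = 0.0386667 ms.
Pipeline fill: first packet needs 2·t_tx to clear all hops; remaining 104 packets each add one t_tx.
Total = (2+105-1)·t_tx + 2·t_prop = 106·0.00698182 + 2·0.0386667 = 0.817 ms.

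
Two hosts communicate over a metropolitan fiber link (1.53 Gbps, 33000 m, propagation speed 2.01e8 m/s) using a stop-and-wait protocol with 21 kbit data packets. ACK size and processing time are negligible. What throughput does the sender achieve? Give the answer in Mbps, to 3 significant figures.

t_tx = L/R = 21000/1530000000 = 1.37255e-05 s.
t_prop = 33000/2.01e+08 = 0.000164179 s; RTT = 0.000328358 s.
Cycle = t_tx + RTT = 0.000342084 s.
Throughput = L / cycle = 21000 / 0.000342084 = 61.4 Mbps.

61.4 Mbps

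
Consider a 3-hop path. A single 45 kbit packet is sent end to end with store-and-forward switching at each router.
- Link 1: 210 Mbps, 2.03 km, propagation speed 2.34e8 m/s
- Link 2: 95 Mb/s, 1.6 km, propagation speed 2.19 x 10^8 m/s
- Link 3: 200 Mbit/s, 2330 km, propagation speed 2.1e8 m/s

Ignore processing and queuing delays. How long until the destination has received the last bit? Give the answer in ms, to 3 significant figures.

12.0 ms

L = 45000 bits.
Transmission delays (L/R per hop): 0.214286, 0.473684, 0.225 ms; sum = 0.91297 ms.
Propagation delays (d/s per hop): 0.00867521, 0.00730594, 11.0952 ms; sum = 11.1112 ms.
End-to-end = 12.0 ms.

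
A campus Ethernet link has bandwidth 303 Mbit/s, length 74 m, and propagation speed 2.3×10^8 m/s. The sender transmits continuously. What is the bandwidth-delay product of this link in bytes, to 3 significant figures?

Propagation delay = 74 / 2.3e+08 = 3.21739e-07 s.
BDP = R × t_prop = 303000000 × 3.21739e-07 = 97.487 bits.
In bytes: 97.487/8 = 12.2 bytes.

12.2 bytes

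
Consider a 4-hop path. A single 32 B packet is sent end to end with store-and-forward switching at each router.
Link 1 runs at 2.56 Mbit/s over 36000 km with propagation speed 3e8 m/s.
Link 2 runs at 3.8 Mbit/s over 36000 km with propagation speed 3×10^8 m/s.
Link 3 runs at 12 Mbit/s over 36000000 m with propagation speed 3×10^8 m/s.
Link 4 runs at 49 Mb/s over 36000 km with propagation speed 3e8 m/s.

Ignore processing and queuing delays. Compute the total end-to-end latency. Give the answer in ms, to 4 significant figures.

480.2 ms

L = 32 × 8 = 256 bits.
Transmission delays (L/R per hop): 0.1, 0.0673684, 0.0213333, 0.00522449 ms; sum = 0.193926 ms.
Propagation delays (d/s per hop): 120, 120, 120, 120 ms; sum = 480 ms.
End-to-end = 480.2 ms.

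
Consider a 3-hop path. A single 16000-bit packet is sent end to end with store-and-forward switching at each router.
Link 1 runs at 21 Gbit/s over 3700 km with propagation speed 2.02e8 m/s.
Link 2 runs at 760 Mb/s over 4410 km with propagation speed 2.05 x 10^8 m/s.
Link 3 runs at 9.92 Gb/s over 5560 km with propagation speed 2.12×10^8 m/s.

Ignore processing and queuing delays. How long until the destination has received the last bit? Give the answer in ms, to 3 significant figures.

Transmission delays (L/R per hop): 0.000761905, 0.0210526, 0.0016129 ms; sum = 0.0234274 ms.
Propagation delays (d/s per hop): 18.3168, 21.5122, 26.2264 ms; sum = 66.0554 ms.
End-to-end = 66.1 ms.

66.1 ms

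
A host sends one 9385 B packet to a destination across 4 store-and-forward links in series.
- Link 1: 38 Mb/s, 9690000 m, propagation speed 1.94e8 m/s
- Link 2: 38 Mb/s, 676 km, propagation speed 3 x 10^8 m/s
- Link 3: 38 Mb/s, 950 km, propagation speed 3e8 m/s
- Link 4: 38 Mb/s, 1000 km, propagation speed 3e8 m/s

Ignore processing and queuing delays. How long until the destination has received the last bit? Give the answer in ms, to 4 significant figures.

66.60 ms

L = 9385 × 8 = 75080 bits.
Transmission delay per hop = L/R = 75080/38000000 = 1.97579 ms; 4 hops → 7.90316 ms.
Propagation delays (d/s per hop): 49.9485, 2.25333, 3.16667, 3.33333 ms; sum = 58.7018 ms.
End-to-end = 66.60 ms.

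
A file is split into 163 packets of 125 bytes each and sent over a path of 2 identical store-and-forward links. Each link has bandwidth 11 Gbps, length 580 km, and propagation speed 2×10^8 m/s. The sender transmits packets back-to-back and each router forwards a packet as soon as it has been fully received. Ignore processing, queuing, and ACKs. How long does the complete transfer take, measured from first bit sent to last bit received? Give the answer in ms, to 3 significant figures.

5.81 ms

Per-hop transmission t_tx = L/R = 1000/11000000000 = 9.09091e-05 ms.
Per-hop propagation t_prop = 580000/200000000 = 2.9 ms.
Pipeline fill: first packet needs 2·t_tx to clear all hops; remaining 162 packets each add one t_tx.
Total = (2+163-1)·t_tx + 2·t_prop = 164·9.09091e-05 + 2·2.9 = 5.81 ms.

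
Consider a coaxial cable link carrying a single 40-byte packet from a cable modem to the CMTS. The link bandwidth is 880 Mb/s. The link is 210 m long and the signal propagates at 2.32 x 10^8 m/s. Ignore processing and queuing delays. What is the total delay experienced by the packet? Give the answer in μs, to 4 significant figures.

1.269 μs

L = 40 × 8 = 320 bits.
Transmission delay = L/R = 320 / 880000000 = 0.363636 μs.
Propagation delay = d/s = 210 m / 2.32e+08 m/s = 0.905172 μs.
Total = 1.269 μs.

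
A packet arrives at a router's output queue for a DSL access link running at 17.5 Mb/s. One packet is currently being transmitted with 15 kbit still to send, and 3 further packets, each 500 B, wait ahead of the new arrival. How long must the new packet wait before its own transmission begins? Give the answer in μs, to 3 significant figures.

Each queued packet: L/R = 4000/17500000 = 228.571 μs.
3 queued → 685.714 μs.
Plus remaining 15000 bits of current packet: 857.143 μs.
Queuing delay = 1540 μs.

1540 μs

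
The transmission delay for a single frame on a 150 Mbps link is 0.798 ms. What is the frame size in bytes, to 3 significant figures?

15000 bytes

L = R × t_tx = 150000000 b/s × 0.000798 s = 119700 bits.
In bytes: 119700 / 8 = 15000 bytes.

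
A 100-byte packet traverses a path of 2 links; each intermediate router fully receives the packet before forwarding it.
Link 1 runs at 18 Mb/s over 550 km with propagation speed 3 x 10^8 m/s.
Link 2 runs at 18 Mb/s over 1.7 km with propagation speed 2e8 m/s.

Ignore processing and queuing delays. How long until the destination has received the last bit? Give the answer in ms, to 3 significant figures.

1.93 ms

L = 100 × 8 = 800 bits.
Transmission delay per hop = L/R = 800/18000000 = 0.0444444 ms; 2 hops → 0.0888889 ms.
Propagation delays (d/s per hop): 1.83333, 0.0085 ms; sum = 1.84183 ms.
End-to-end = 1.93 ms.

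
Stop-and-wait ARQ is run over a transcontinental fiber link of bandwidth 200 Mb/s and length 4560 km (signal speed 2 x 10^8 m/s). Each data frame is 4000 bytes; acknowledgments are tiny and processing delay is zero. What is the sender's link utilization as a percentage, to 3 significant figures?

t_tx = L/R = 32000/200000000 = 0.00016 s.
t_prop = 4560000/200000000 = 0.0228 s; RTT = 0.0456 s.
Cycle = t_tx + RTT = 0.04576 s.
Utilization = t_tx / cycle = 0.00016/0.04576 = 0.350 %.

0.350 %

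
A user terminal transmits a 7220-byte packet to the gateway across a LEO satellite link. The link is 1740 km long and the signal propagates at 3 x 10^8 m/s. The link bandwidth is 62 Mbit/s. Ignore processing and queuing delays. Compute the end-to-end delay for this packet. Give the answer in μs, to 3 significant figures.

6730 μs

L = 7220 × 8 = 57760 bits.
Transmission delay = L/R = 57760 / 62000000 = 931.613 μs.
Propagation delay = d/s = 1740000 m / 300000000 m/s = 5800 μs.
Total = 6730 μs.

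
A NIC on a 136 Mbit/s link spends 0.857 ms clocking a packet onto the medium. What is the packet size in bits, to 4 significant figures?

L = R × t_tx = 136000000 b/s × 0.000857 s = 116552 bits.

116600 bits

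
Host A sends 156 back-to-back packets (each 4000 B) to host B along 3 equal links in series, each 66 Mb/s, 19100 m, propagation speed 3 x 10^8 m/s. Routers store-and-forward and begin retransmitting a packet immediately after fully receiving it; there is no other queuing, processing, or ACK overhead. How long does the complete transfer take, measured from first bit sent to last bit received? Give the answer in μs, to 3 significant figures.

76800 μs

Per-hop transmission t_tx = L/R = 32000/66000000 = 484.848 μs.
Per-hop propagation t_prop = 19100/300000000 = 63.6667 μs.
Pipeline fill: first packet needs 3·t_tx to clear all hops; remaining 155 packets each add one t_tx.
Total = (3+156-1)·t_tx + 3·t_prop = 158·484.848 + 3·63.6667 = 76800 μs.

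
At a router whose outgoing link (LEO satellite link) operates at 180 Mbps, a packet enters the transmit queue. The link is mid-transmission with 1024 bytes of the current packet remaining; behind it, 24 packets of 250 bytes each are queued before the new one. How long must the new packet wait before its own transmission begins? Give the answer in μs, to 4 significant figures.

312.2 μs

Each queued packet: L/R = 2000/180000000 = 11.1111 μs.
24 queued → 266.667 μs.
Plus remaining 8192 bits of current packet: 45.5111 μs.
Queuing delay = 312.2 μs.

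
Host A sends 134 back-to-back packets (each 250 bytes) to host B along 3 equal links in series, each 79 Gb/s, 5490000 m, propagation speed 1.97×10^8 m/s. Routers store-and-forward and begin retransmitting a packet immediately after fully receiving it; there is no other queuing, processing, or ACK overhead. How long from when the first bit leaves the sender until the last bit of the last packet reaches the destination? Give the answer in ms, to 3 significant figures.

Per-hop transmission t_tx = L/R = 2000/79000000000 = 2.53165e-05 ms.
Per-hop propagation t_prop = 5490000/197000000 = 27.868 ms.
Pipeline fill: first packet needs 3·t_tx to clear all hops; remaining 133 packets each add one t_tx.
Total = (3+134-1)·t_tx + 3·t_prop = 136·2.53165e-05 + 3·27.868 = 83.6 ms.

83.6 ms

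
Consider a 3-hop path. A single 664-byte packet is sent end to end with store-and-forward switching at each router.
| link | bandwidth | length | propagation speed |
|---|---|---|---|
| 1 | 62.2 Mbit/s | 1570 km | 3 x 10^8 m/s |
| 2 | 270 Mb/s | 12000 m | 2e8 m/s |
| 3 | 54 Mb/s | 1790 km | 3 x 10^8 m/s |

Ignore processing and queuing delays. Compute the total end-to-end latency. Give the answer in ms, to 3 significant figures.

11.5 ms

L = 664 × 8 = 5312 bits.
Transmission delays (L/R per hop): 0.0854019, 0.0196741, 0.0983704 ms; sum = 0.203446 ms.
Propagation delays (d/s per hop): 5.23333, 0.06, 5.96667 ms; sum = 11.26 ms.
End-to-end = 11.5 ms.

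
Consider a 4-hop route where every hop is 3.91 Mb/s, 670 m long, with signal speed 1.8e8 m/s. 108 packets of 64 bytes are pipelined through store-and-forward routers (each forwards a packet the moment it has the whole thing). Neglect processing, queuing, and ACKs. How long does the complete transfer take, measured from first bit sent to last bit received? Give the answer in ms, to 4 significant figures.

14.55 ms

Per-hop transmission t_tx = L/R = 512/3910000 = 0.130946 ms.
Per-hop propagation t_prop = 670/180000000 = 0.00372222 ms.
Pipeline fill: first packet needs 4·t_tx to clear all hops; remaining 107 packets each add one t_tx.
Total = (4+108-1)·t_tx + 4·t_prop = 111·0.130946 + 4·0.00372222 = 14.55 ms.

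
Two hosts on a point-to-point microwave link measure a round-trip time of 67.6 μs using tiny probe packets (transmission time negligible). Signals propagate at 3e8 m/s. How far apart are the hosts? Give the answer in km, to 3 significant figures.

One-way propagation = RTT/2 = 33.8 μs.
d = s × t = 300000000 × 3.38e-05 = 10.1 km.

10.1 km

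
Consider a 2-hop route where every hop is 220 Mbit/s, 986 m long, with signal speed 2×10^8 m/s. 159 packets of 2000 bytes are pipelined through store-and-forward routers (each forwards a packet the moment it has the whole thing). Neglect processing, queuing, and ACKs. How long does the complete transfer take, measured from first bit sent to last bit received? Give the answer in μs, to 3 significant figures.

11600 μs

Per-hop transmission t_tx = L/R = 16000/220000000 = 72.7273 μs.
Per-hop propagation t_prop = 986/200000000 = 4.93 μs.
Pipeline fill: first packet needs 2·t_tx to clear all hops; remaining 158 packets each add one t_tx.
Total = (2+159-1)·t_tx + 2·t_prop = 160·72.7273 + 2·4.93 = 11600 μs.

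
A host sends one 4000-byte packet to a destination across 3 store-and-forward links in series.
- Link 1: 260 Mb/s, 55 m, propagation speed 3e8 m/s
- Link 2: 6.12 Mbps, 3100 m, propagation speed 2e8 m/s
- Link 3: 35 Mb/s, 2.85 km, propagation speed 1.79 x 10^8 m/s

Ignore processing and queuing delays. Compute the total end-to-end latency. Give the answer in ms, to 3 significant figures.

6.30 ms

L = 4000 × 8 = 32000 bits.
Transmission delays (L/R per hop): 0.123077, 5.22876, 0.914286 ms; sum = 6.26612 ms.
Propagation delays (d/s per hop): 0.000183333, 0.0155, 0.0159218 ms; sum = 0.0316051 ms.
End-to-end = 6.30 ms.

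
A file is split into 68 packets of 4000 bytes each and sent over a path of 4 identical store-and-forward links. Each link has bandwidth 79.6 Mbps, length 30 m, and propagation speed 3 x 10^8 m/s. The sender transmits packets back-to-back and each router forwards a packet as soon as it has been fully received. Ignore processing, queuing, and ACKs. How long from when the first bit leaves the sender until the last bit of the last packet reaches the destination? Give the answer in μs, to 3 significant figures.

28500 μs

Per-hop transmission t_tx = L/R = 32000/79600000 = 402.01 μs.
Per-hop propagation t_prop = 30/300000000 = 0.1 μs.
Pipeline fill: first packet needs 4·t_tx to clear all hops; remaining 67 packets each add one t_tx.
Total = (4+68-1)·t_tx + 4·t_prop = 71·402.01 + 4·0.1 = 28500 μs.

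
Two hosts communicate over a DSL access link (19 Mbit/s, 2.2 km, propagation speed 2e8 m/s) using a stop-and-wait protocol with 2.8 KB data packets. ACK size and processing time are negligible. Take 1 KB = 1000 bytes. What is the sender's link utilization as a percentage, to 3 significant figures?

t_tx = L/R = 22400/19000000 = 0.00117895 s.
t_prop = 2200/200000000 = 1.1e-05 s; RTT = 2.2e-05 s.
Cycle = t_tx + RTT = 0.00120095 s.
Utilization = t_tx / cycle = 0.00117895/0.00120095 = 98.2 %.

98.2 %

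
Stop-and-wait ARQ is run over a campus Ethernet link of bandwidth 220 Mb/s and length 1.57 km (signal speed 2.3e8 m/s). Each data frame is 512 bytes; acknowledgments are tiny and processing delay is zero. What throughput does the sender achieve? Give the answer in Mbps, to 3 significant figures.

127 Mbps

t_tx = L/R = 4096/220000000 = 1.86182e-05 s.
t_prop = 1570/2.3e+08 = 6.82609e-06 s; RTT = 1.36522e-05 s.
Cycle = t_tx + RTT = 3.22704e-05 s.
Throughput = L / cycle = 4096 / 3.22704e-05 = 127 Mbps.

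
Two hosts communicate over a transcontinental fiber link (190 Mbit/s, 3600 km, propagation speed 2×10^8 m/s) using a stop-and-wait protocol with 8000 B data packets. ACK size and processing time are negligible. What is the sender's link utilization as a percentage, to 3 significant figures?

t_tx = L/R = 64000/190000000 = 0.000336842 s.
t_prop = 3600000/200000000 = 0.018 s; RTT = 0.036 s.
Cycle = t_tx + RTT = 0.0363368 s.
Utilization = t_tx / cycle = 0.000336842/0.0363368 = 0.927 %.

0.927 %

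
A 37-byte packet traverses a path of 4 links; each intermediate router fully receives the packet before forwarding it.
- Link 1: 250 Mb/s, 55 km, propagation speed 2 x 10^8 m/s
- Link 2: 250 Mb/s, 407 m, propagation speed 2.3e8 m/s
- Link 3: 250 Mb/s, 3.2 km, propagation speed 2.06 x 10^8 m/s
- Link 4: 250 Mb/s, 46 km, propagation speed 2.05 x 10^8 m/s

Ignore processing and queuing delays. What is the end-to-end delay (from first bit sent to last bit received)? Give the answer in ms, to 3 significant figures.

L = 37 × 8 = 296 bits.
Transmission delay per hop = L/R = 296/250000000 = 0.001184 ms; 4 hops → 0.004736 ms.
Propagation delays (d/s per hop): 0.275, 0.00176957, 0.015534, 0.22439 ms; sum = 0.516694 ms.
End-to-end = 0.521 ms.

0.521 ms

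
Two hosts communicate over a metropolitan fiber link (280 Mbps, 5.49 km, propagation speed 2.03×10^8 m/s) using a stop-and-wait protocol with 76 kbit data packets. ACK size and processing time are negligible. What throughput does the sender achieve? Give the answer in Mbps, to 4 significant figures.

t_tx = L/R = 76000/280000000 = 0.000271429 s.
t_prop = 5490/2.03e+08 = 2.70443e-05 s; RTT = 5.40887e-05 s.
Cycle = t_tx + RTT = 0.000325517 s.
Throughput = L / cycle = 76000 / 0.000325517 = 233.5 Mbps.

233.5 Mbps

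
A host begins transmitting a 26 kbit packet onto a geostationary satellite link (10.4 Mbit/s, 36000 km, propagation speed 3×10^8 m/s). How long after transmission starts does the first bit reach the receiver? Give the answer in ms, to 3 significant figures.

First bit experiences only propagation delay: d/s = 36000000/300000000 = 120 ms.

120 ms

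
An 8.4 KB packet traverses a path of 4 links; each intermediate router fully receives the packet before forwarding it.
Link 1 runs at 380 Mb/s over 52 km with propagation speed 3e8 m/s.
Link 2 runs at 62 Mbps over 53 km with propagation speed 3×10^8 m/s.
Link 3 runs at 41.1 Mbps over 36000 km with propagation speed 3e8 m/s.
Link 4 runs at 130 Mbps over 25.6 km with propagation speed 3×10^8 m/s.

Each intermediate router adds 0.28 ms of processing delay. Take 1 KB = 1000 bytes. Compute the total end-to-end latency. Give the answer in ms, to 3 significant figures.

L = 67200 bits.
Transmission delays (L/R per hop): 0.176842, 1.08387, 1.63504, 0.516923 ms; sum = 3.41267 ms.
Propagation delays (d/s per hop): 0.173333, 0.176667, 120, 0.0853333 ms; sum = 120.435 ms.
Processing at 3 router(s): 3 × 0.28 ms = 0.84 ms.
End-to-end = 125 ms.

125 ms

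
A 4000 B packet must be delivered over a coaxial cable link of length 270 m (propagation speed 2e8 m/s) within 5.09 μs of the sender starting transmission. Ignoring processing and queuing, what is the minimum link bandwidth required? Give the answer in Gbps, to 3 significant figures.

8.56 Gbps

L = 32000 bits.
Propagation delay = 270 / 200000000 = 1.35 μs.
Transmission budget = 5.09 − 1.35 = 3.74 μs.
R ≥ L / t_tx = 32000 bits / 3.74e-06 s = 8.56 Gbps.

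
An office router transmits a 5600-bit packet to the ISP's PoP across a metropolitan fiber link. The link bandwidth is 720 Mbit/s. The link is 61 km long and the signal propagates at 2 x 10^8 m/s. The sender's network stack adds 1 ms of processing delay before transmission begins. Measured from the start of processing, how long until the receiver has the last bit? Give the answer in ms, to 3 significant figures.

1.31 ms

Transmission delay = L/R = 5600 / 720000000 = 0.00777778 ms.
Propagation delay = d/s = 61000 m / 200000000 m/s = 0.305 ms.
Plus processing delay 1 ms = 1 ms.
Total = 1.31 ms.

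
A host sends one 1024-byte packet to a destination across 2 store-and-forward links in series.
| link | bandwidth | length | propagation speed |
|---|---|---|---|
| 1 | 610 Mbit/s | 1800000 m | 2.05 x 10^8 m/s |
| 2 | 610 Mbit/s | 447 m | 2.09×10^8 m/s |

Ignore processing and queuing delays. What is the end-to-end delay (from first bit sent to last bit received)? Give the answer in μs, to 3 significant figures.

8810 μs

L = 1024 × 8 = 8192 bits.
Transmission delay per hop = L/R = 8192/610000000 = 13.4295 μs; 2 hops → 26.859 μs.
Propagation delays (d/s per hop): 8780.49, 2.13876 μs; sum = 8782.63 μs.
End-to-end = 8810 μs.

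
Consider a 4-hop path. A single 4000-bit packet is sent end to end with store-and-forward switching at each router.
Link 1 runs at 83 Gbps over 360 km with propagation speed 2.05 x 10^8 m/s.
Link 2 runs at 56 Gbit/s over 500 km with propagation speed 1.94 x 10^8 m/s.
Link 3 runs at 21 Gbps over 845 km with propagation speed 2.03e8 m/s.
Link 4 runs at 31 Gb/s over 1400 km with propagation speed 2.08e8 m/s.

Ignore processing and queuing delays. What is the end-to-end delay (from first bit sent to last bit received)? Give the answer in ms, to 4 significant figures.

Transmission delays (L/R per hop): 4.81928e-05, 7.14286e-05, 0.000190476, 0.000129032 ms; sum = 0.00043913 ms.
Propagation delays (d/s per hop): 1.7561, 2.57732, 4.16256, 6.73077 ms; sum = 15.2267 ms.
End-to-end = 15.23 ms.

15.23 ms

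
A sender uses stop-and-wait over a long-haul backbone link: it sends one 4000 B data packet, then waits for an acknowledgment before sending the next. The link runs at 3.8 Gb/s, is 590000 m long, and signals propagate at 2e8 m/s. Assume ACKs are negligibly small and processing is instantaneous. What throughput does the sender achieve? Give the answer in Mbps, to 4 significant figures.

t_tx = L/R = 32000/3800000000 = 8.42105e-06 s.
t_prop = 590000/200000000 = 0.00295 s; RTT = 0.0059 s.
Cycle = t_tx + RTT = 0.00590842 s.
Throughput = L / cycle = 32000 / 0.00590842 = 5.416 Mbps.

5.416 Mbps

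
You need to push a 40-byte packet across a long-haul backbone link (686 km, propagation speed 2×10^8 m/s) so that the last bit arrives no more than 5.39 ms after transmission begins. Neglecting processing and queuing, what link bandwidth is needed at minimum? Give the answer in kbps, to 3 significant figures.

L = 320 bits.
Propagation delay = 686000 / 200000000 = 3.43 ms.
Transmission budget = 5.39 − 3.43 = 1.96 ms.
R ≥ L / t_tx = 320 bits / 0.00196 s = 163 kbps.

163 kbps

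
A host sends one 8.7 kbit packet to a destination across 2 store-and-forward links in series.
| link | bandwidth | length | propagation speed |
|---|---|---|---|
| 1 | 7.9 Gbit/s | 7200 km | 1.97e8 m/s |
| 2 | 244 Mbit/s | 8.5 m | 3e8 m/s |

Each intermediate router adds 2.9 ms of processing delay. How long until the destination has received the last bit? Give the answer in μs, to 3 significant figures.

39500 μs

L = 8700 bits.
Transmission delays (L/R per hop): 1.10127, 35.6557 μs; sum = 36.757 μs.
Propagation delays (d/s per hop): 36548.2, 0.0283333 μs; sum = 36548.3 μs.
Processing at 1 router(s): 1 × 2.9 ms = 2900 μs.
End-to-end = 39500 μs.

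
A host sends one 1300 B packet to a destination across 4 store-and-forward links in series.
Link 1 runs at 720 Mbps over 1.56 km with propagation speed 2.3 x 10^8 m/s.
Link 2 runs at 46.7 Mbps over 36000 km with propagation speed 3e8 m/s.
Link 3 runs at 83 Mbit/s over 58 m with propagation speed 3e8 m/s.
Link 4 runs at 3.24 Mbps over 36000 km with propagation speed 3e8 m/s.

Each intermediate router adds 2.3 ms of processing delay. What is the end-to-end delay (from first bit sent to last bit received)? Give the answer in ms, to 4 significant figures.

250.5 ms

L = 1300 × 8 = 10400 bits.
Transmission delays (L/R per hop): 0.0144444, 0.222698, 0.125301, 3.20988 ms; sum = 3.57232 ms.
Propagation delays (d/s per hop): 0.00678261, 120, 0.000193333, 120 ms; sum = 240.007 ms.
Processing at 3 router(s): 3 × 2.3 ms = 6.9 ms.
End-to-end = 250.5 ms.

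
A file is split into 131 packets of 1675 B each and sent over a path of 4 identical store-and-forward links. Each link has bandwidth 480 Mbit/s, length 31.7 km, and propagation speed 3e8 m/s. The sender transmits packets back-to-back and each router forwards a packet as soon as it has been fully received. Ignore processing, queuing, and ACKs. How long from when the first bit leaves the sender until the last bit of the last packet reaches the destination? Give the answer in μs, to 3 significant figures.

4160 μs

Per-hop transmission t_tx = L/R = 13400/480000000 = 27.9167 μs.
Per-hop propagation t_prop = 31700/300000000 = 105.667 μs.
Pipeline fill: first packet needs 4·t_tx to clear all hops; remaining 130 packets each add one t_tx.
Total = (4+131-1)·t_tx + 4·t_prop = 134·27.9167 + 4·105.667 = 4160 μs.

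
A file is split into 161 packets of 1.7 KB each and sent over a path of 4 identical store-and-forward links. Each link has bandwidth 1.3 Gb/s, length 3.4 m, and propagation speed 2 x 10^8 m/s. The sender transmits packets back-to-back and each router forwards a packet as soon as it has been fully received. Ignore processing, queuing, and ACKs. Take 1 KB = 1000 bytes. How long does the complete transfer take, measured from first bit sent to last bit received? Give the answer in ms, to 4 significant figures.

1.716 ms

Per-hop transmission t_tx = L/R = 13600/1300000000 = 0.0104615 ms.
Per-hop propagation t_prop = 3.4/200000000 = 1.7e-05 ms.
Pipeline fill: first packet needs 4·t_tx to clear all hops; remaining 160 packets each add one t_tx.
Total = (4+161-1)·t_tx + 4·t_prop = 164·0.0104615 + 4·1.7e-05 = 1.716 ms.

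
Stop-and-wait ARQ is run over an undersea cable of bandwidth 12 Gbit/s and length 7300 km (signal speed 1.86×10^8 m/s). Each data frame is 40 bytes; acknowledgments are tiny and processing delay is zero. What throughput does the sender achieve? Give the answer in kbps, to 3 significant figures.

t_tx = L/R = 320/12000000000 = 2.66667e-08 s.
t_prop = 7300000/186000000 = 0.0392473 s; RTT = 0.0784946 s.
Cycle = t_tx + RTT = 0.0784947 s.
Throughput = L / cycle = 320 / 0.0784947 = 4.08 kbps.

4.08 kbps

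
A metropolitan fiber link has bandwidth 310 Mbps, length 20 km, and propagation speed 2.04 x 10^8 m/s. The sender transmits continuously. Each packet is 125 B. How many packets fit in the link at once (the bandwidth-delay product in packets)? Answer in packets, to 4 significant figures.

Propagation delay = 20000 / 204000000 = 9.80392e-05 s.
BDP = R × t_prop = 310000000 × 9.80392e-05 = 30392.2 bits.
In packets of 1000 bits: 30.39 packets.

30.39 packets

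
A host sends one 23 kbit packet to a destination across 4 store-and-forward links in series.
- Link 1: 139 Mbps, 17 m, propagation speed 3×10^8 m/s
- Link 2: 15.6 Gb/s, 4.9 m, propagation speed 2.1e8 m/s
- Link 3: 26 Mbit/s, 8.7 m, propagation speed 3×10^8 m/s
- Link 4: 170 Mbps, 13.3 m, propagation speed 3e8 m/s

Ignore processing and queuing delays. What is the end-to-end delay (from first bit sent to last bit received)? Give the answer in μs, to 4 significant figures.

1187 μs

L = 23000 bits.
Transmission delays (L/R per hop): 165.468, 1.47436, 884.615, 135.294 μs; sum = 1186.85 μs.
Propagation delays (d/s per hop): 0.0566667, 0.0233333, 0.029, 0.0443333 μs; sum = 0.153333 μs.
End-to-end = 1187 μs.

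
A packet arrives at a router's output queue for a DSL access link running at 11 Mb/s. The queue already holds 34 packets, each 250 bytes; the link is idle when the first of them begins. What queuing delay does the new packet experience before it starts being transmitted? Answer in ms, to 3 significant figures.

6.18 ms

Each queued packet: L/R = 2000/11000000 = 0.181818 ms.
34 queued → 6.18182 ms.
Queuing delay = 6.18 ms.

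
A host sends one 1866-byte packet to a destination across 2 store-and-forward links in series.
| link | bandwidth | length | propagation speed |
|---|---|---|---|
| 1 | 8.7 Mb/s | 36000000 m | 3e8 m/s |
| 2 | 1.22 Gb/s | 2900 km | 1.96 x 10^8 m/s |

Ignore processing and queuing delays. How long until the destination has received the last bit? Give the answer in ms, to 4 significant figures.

L = 1866 × 8 = 14928 bits.
Transmission delays (L/R per hop): 1.71586, 0.0122361 ms; sum = 1.7281 ms.
Propagation delays (d/s per hop): 120, 14.7959 ms; sum = 134.796 ms.
End-to-end = 136.5 ms.

136.5 ms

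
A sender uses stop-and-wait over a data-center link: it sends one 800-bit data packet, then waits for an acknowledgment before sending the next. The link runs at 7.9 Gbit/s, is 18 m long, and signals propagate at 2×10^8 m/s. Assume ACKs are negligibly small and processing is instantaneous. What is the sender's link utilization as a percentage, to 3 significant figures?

36.0 %

t_tx = L/R = 800/7900000000 = 1.01266e-07 s.
t_prop = 18/200000000 = 9e-08 s; RTT = 1.8e-07 s.
Cycle = t_tx + RTT = 2.81266e-07 s.
Utilization = t_tx / cycle = 1.01266e-07/2.81266e-07 = 36.0 %.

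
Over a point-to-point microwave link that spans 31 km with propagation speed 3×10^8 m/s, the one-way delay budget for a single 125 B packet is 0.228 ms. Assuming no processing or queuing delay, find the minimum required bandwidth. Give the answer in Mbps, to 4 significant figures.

8.021 Mbps

L = 1000 bits.
Propagation delay = 31000 / 300000000 = 0.103333 ms.
Transmission budget = 0.228 − 0.103333 = 0.124667 ms.
R ≥ L / t_tx = 1000 bits / 0.000124667 s = 8.021 Mbps.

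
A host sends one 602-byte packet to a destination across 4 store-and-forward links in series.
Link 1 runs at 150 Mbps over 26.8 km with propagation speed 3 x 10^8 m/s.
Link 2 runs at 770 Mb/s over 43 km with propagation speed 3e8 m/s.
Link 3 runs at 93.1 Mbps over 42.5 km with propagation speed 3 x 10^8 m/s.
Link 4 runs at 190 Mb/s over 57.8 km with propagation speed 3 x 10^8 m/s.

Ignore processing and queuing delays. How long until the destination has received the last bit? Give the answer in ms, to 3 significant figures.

L = 602 × 8 = 4816 bits.
Transmission delays (L/R per hop): 0.0321067, 0.00625455, 0.0517293, 0.0253474 ms; sum = 0.115438 ms.
Propagation delays (d/s per hop): 0.0893333, 0.143333, 0.141667, 0.192667 ms; sum = 0.567 ms.
End-to-end = 0.682 ms.

0.682 ms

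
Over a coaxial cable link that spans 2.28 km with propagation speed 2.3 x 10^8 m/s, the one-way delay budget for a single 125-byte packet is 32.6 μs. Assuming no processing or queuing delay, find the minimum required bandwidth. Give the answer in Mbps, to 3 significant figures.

L = 1000 bits.
Propagation delay = 2280 / 2.3e+08 = 9.91304 μs.
Transmission budget = 32.6 − 9.91304 = 22.687 μs.
R ≥ L / t_tx = 1000 bits / 2.2687e-05 s = 44.1 Mbps.

44.1 Mbps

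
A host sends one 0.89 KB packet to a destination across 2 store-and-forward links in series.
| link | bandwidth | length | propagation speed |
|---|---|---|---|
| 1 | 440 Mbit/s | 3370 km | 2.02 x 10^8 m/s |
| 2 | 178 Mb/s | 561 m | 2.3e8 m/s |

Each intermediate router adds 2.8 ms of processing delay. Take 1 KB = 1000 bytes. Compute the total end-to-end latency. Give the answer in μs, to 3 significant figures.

L = 7120 bits.
Transmission delays (L/R per hop): 16.1818, 40 μs; sum = 56.1818 μs.
Propagation delays (d/s per hop): 16683.2, 2.43913 μs; sum = 16685.6 μs.
Processing at 1 router(s): 1 × 2.8 ms = 2800 μs.
End-to-end = 19500 μs.

19500 μs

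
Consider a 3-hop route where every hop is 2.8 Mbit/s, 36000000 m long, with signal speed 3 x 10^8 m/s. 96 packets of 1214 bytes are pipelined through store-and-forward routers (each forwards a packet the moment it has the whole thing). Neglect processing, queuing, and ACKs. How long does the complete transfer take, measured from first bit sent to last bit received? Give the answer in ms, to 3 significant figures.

700 ms

Per-hop transmission t_tx = L/R = 9712/2800000 = 3.46857 ms.
Per-hop propagation t_prop = 36000000/300000000 = 120 ms.
Pipeline fill: first packet needs 3·t_tx to clear all hops; remaining 95 packets each add one t_tx.
Total = (3+96-1)·t_tx + 3·t_prop = 98·3.46857 + 3·120 = 700 ms.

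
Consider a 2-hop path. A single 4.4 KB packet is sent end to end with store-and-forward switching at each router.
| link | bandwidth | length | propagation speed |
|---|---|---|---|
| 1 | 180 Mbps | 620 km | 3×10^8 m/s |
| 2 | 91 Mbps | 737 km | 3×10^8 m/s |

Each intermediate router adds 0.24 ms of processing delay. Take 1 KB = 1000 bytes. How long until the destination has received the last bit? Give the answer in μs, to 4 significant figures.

5346 μs

L = 35200 bits.
Transmission delays (L/R per hop): 195.556, 386.813 μs; sum = 582.369 μs.
Propagation delays (d/s per hop): 2066.67, 2456.67 μs; sum = 4523.33 μs.
Processing at 1 router(s): 1 × 0.24 ms = 240 μs.
End-to-end = 5346 μs.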